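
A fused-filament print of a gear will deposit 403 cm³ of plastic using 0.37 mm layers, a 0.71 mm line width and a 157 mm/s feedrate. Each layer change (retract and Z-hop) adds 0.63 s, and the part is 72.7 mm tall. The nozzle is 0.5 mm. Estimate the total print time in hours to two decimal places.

Bead cross-section: 0.37 × 0.71 → 0.2627 mm².
Path length: 403000 mm³ / 0.2627 mm² → 1534069.3 mm.
Time extruding: 1534069.3 / 157 → 9771.1 s.
Layers = ⌈72.7/0.37⌉ = 197.
Z-hop total: 197 × 0.63 → 124.11 s.
Total = 9771.1 + 124.11 = 9895.21 s = 2.75 hours.

2.75 hours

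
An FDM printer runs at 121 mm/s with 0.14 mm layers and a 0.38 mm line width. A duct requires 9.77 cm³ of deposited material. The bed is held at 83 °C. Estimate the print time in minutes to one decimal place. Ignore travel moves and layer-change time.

Extrusion cross-section: 0.14 × 0.38 → 0.0532 mm².
Toolpath length = 9.77 cm³ / 0.0532 mm² = 9770 / 0.0532 = 183646.6 mm.
Extrusion time = 183646.6 / 121 = 1517.7 s.
1517.7 s = 25.3 minutes.

25.3 minutes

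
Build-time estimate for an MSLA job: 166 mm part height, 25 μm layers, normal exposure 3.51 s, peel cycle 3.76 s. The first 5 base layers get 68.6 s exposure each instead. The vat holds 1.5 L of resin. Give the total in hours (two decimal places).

Number of layers: 166 / 0.025 → 6640 (rounded up).
Base layers: 5 × (68.6 + 3.76) → 361.8 s.
Normal layers: 6635 × (3.51 + 3.76) → 48236.45 s.
Total = 361.8 + 48236.45 = 48598.25 s = 13.50 hours.

13.50 hours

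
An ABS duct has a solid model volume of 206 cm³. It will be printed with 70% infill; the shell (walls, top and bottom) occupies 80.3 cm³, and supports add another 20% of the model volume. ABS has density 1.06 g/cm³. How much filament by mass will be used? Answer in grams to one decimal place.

Volume inside the shell: 206 − 80.3 → 125.7 cm³.
Infill volume: 0.70 × 125.7 → 87.99 cm³.
Support = 0.20 × 206, so 41.2 cm³.
Total printed volume = 80.3 + 87.99 + 41.2, so 209.49 cm³.
Mass = 209.49 × 1.06, so 222.0594 g.

222.1 g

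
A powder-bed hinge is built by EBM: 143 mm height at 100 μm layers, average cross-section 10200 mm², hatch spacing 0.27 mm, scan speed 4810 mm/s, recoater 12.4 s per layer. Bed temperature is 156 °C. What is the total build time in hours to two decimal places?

Number of layers: 143 / 0.1 → 1430 (rounded up).
Hatch length per layer = 10200 / 0.27 = 37777.8 mm.
Per-layer scan time: 37777.8 / 4810 → 7.854 s.
Layer cycle: 7.854 + 12.4 → 20.254 s.
Total: 1430 × 20.254 s = 28963.22 s → 8.05 hours.

8.05 hours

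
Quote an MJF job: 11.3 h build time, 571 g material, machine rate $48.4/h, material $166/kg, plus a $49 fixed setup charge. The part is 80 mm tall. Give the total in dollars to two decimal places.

Machine-time cost = 48.4 × 11.3 = $546.92.
Feedstock cost = 166 × 571/1000, so $94.786.
Total = 546.92 + 94.786 + 49 = 690.706 ≈ $690.71.

$690.71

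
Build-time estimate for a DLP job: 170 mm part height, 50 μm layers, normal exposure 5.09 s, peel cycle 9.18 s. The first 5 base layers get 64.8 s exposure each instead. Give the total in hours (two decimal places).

Layers = ⌈170/0.05⌉ = 3400.
Base layers = 5 × (64.8 + 9.18), so 369.9 s.
Remaining layers: 3395 × (5.09 + 9.18) → 48446.65 s.
Sum: 369.9 + 48446.65 = 48816.55 s → 13.56 hours.

13.56 hours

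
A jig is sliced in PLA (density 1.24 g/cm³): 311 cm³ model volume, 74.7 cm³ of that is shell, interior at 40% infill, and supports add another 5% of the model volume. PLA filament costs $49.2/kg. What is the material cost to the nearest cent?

Interior volume: 311 − 74.7 → 236.3 cm³.
Infill volume = 0.40 × 236.3 = 94.52 cm³.
Support = 0.05 × 311 = 15.55 cm³.
Deposited volume = 74.7 + 94.52 + 15.55, so 184.77 cm³.
Mass = 184.77 × 1.24, so 229.1148 g.
Cost = 229.1148 g / 1000 × $49.2/kg = $11.27.

$11.27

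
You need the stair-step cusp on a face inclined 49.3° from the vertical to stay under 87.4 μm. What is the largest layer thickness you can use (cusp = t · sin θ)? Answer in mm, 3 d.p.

0.115 mm

Layer height = cusp / sin(49.3°) = 0.0874 / 0.7581 = 0.115 mm.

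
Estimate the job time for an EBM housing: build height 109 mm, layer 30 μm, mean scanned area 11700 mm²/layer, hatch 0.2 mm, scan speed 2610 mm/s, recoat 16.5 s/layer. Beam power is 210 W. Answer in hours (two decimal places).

Layers = ⌈109/0.03⌉ = 3634.
Per-layer scan distance: 11700 / 0.2 → 58500 mm.
Beam time per layer = 58500 / 2610 = 22.4138 s.
Per-layer time = 22.4138 + 16.5, so 38.9138 s.
Total: 3634 × 38.9138 s = 141412.7492 s → 39.28 hours.

39.28 hours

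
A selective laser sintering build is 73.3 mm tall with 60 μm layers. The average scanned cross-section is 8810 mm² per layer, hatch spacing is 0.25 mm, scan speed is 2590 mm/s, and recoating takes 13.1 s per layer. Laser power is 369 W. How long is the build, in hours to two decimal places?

9.07 hours

Number of layers: 73.3 / 0.06 → 1222 (rounded up).
Hatch length per layer = 8810 / 0.25, so 35240 mm.
Per-layer scan time: 35240 / 2590 → 13.6062 s.
Time per layer = 13.6062 + 13.1, so 26.7062 s.
Build time = 1222 × 26.7062 = 32634.9764 s = 9.07 hours.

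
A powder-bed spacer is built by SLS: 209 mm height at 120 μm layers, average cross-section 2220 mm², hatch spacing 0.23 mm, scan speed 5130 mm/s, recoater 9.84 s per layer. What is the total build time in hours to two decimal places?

5.67 hours

Layer count = ceil(209 / 0.12) = 1742.
Hatch length per layer: 2220 / 0.23 → 9652.2 mm.
Per-layer scan time = 9652.2 / 5130, so 1.8815 s.
Per-layer time = 1.8815 + 9.84 = 11.7215 s.
Build time = 1742 × 11.7215 = 20418.853 s = 5.67 hours.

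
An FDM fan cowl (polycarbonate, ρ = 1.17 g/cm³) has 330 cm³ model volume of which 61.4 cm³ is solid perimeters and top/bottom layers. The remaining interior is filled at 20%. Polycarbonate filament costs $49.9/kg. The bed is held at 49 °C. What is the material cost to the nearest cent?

Infill region: 330 − 61.4 → 268.6 cm³.
Infill volume = 0.20 × 268.6 = 53.72 cm³.
Total extruded: 61.4 + 53.72 → 115.12 cm³.
Mass = 115.12 × 1.17, so 134.6904 g.
At $49.9/kg: 134.6904/1000 × 49.9 = $6.72.

$6.72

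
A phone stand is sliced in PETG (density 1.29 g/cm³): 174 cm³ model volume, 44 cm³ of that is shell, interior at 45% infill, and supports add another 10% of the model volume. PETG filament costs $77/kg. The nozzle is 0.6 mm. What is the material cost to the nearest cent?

Infill region = 174 − 44 = 130 cm³.
Infill volume: 0.45 × 130 → 58.5 cm³.
Support: 0.10 × 174 → 17.4 cm³.
Total printed volume: 44 + 58.5 + 17.4 → 119.9 cm³.
Mass: 119.9 × 1.29 → 154.671 g.
At $77/kg: 154.671/1000 × 77 = $11.91.

$11.91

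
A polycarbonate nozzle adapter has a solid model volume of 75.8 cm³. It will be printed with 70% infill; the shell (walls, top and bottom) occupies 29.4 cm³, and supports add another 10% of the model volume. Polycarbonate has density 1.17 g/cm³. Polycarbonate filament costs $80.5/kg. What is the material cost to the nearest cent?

$6.54

Infill region = 75.8 − 29.4 = 46.4 cm³.
Infill volume = 0.70 × 46.4 = 32.48 cm³.
Support: 0.10 × 75.8 → 7.58 cm³.
Deposited volume = 29.4 + 32.48 + 7.58 = 69.46 cm³.
Mass: 69.46 × 1.17 → 81.2682 g.
At $80.5/kg: 81.2682/1000 × 80.5 = $6.54.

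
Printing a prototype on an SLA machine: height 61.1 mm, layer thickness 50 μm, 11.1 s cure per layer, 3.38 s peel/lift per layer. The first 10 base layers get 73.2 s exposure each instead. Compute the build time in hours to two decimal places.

Layers = ⌈61.1/0.05⌉ = 1222.
Base layers = 10 × (73.2 + 3.38), so 765.8 s.
Normal layers = 1212 × (11.1 + 3.38), so 17549.76 s.
Total = 765.8 + 17549.76 = 18315.56 s = 5.09 hours.

5.09 hours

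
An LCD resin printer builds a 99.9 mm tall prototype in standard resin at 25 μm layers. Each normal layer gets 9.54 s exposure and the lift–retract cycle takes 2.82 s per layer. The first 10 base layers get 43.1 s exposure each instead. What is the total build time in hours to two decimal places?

13.81 hours

Number of layers: 99.9 / 0.025 → 3996 (rounded up).
Burn-in layers = 10 × (43.1 + 2.82), so 459.2 s.
Regular layers = 3986 × (9.54 + 2.82) = 49266.96 s.
Total = 459.2 + 49266.96 = 49726.16 s = 13.81 hours.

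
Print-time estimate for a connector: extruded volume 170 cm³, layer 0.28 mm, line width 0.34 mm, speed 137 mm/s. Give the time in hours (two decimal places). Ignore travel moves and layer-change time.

Bead cross-section = 0.28 × 0.34, so 0.0952 mm².
Toolpath length = 170 cm³ / 0.0952 mm² = 170000 / 0.0952 = 1785714.3 mm.
Extrusion time: 1785714.3 / 137 → 13034.4 s.
That's 13034.4 s → 3.62 hours.

3.62 hours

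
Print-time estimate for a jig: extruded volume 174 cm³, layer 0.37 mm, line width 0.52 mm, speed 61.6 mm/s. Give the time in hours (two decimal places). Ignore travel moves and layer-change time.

4.08 hours

Line area: 0.37 × 0.52 → 0.1924 mm².
Total extruded path = 174000/0.1924 = 904365.9 mm.
Print-move time: 904365.9 / 61.6 → 14681.3 s.
14681.3 s = 4.08 hours.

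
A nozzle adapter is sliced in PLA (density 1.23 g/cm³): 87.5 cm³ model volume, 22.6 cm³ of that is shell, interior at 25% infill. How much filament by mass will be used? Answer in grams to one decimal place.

47.8 g

Volume inside the shell: 87.5 − 22.6 → 64.9 cm³.
Infill volume = 0.25 × 64.9 = 16.225 cm³.
Total printed volume = 22.6 + 16.225 = 38.825 cm³.
Mass = 38.825 × 1.23 = 47.75475 g.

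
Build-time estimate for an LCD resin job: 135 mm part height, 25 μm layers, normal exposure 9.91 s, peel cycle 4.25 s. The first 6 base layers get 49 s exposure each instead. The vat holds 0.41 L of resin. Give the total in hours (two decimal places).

21.31 hours

Layers = ⌈135/0.025⌉ = 5400.
Base layers = 6 × (49 + 4.25) = 319.5 s.
Regular layers = 5394 × (9.91 + 4.25), so 76379.04 s.
Total = 319.5 + 76379.04 = 76698.54 s = 21.31 hours.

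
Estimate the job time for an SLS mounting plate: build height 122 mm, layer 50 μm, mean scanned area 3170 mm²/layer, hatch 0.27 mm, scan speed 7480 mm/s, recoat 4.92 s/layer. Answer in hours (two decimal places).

Layers = ⌈122/0.05⌉ = 2440.
Per-layer scan distance: 3170 / 0.27 → 11740.7 mm.
Scan time per layer: 11740.7 / 7480 → 1.5696 s.
Time per layer: 1.5696 + 4.92 → 6.4896 s.
Total: 2440 × 6.4896 s = 15834.624 s → 4.40 hours.

4.40 hours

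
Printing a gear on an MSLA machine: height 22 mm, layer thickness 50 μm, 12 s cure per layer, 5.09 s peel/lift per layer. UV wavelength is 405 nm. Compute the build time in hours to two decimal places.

Number of layers: 22 / 0.05 → 440 (rounded up).
Cycle time = 12 + 5.09, so 17.09 s.
Build time: 440 × 17.09 s = 7519.6 s, i.e. 2.09 hours.

2.09 hours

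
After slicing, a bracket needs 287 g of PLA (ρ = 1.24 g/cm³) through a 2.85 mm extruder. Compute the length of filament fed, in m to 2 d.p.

Volume = 287 g / 1.24 g·cm⁻³ = 231.4516 cm³ = 231451.6 mm³.
Filament cross-section = π × (2.85/2)² = 6.3794 mm².
L = V/A = 231451.6/6.3794 = 36281.09 mm → 36.28 m.

36.28 m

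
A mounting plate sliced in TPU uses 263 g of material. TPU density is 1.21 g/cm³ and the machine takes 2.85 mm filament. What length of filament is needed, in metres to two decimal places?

Extruded volume: 263/1.21 = 217.3554 cm³ (217355.4 mm³).
A = π r² = π × 1.425² = 6.3794 mm².
Length = 217355.4 / 6.3794 = 34071.45 mm = 34.07 m.

34.07 m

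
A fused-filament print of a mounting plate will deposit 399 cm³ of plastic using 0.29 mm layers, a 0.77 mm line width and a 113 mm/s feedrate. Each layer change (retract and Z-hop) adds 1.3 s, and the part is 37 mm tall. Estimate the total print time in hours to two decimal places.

4.44 hours

Line area = 0.29 × 0.77 = 0.2233 mm².
Total extruded path = 399000/0.2233 = 1786833.9 mm.
Extrusion time = 1786833.9 / 113, so 15812.7 s.
Number of layers: 37 / 0.29 → 128 (rounded up).
Z-hop total: 128 × 1.3 → 166.4 s.
Altogether 15812.7 + 166.4 = 15979.1 s, i.e. 4.44 hours.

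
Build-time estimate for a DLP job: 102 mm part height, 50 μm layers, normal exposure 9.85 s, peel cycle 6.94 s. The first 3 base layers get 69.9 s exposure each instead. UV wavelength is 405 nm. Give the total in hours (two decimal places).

Layer count = ceil(102 / 0.05) = 2040.
Bottom layers = 3 × (69.9 + 6.94) = 230.52 s.
Regular layers = 2037 × (9.85 + 6.94) = 34201.23 s.
Sum: 230.52 + 34201.23 = 34431.75 s → 9.56 hours.

9.56 hours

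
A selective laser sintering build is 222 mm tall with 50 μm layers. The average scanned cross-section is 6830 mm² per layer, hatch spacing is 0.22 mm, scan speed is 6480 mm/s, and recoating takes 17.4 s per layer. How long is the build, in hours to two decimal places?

Number of layers: 222 / 0.05 → 4440 (rounded up).
Per-layer scan distance = 6830 / 0.22, so 31045.5 mm.
Laser time per layer = 31045.5 / 6480, so 4.791 s.
Per-layer time = 4.791 + 17.4 = 22.191 s.
Total: 4440 × 22.191 s = 98528.04 s → 27.37 hours.

27.37 hours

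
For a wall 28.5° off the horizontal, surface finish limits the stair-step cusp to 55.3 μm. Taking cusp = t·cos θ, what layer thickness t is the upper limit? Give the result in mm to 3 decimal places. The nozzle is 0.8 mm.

0.063 mm

t = h_c / cos θ = 0.0553 / 0.8788 = 0.063 mm.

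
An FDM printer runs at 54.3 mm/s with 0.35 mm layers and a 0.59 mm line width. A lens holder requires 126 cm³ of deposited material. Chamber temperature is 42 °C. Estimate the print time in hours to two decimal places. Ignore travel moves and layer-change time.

3.12 hours

Bead cross-section: 0.35 × 0.59 → 0.2065 mm².
Path length: 126000 mm³ / 0.2065 mm² → 610169.5 mm.
Print-move time = 610169.5 / 54.3 = 11237 s.
11237 s = 3.12 hours.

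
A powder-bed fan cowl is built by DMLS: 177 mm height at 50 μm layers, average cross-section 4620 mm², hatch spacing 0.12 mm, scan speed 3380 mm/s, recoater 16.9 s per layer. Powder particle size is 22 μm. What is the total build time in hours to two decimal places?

27.82 hours

Number of layers: 177 / 0.05 → 3540 (rounded up).
Per-layer scan distance = 4620 / 0.12 = 38500 mm.
Scan time per layer = 38500 / 3380, so 11.3905 s.
Per-layer time: 11.3905 + 16.9 → 28.2905 s.
3540 layers × 28.2905 s/layer = 100148.37 s, i.e. 27.82 hours.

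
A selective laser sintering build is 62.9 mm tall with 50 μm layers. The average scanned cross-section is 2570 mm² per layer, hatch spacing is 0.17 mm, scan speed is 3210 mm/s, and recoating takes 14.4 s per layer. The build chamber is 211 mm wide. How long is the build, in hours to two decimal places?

Layer count = ceil(62.9 / 0.05) = 1258.
Hatch length per layer = 2570 / 0.17, so 15117.6 mm.
Scan time per layer: 15117.6 / 3210 → 4.7095 s.
Per-layer time: 4.7095 + 14.4 → 19.1095 s.
Total: 1258 × 19.1095 s = 24039.751 s → 6.68 hours.

6.68 hours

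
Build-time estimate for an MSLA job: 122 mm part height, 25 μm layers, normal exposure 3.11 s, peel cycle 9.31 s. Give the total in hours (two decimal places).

16.84 hours

Layer count = ceil(122 / 0.025) = 4880.
Cycle time = 3.11 + 9.31 = 12.42 s.
Build time: 4880 × 12.42 s = 60609.6 s, i.e. 16.84 hours.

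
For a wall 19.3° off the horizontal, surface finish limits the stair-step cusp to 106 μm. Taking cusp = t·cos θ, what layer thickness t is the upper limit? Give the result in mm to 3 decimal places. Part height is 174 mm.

t = h_c / cos θ = 0.106 / 0.9438 = 0.112 mm.

0.112 mm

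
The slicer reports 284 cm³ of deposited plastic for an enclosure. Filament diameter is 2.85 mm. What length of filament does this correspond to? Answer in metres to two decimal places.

44.52 m

A = π r² = π × 1.425² = 6.3794 mm².
Length = 284 cm³ / 6.3794 mm² = 284000 / 6.3794 = 44518.29 mm = 44.52 m.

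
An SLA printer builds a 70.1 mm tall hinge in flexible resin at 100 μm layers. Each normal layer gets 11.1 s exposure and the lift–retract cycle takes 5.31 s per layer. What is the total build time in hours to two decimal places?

3.20 hours

Number of layers: 70.1 / 0.1 → 701 (rounded up).
Cycle time = 11.1 + 5.31, so 16.41 s.
Build time: 701 × 16.41 s = 11503.41 s, i.e. 3.20 hours.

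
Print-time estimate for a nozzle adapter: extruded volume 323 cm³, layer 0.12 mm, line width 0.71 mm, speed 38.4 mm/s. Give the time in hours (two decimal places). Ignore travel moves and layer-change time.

Extrusion cross-section = 0.12 × 0.71 = 0.0852 mm².
Total extruded path = 323000/0.0852 = 3791079.8 mm.
Time extruding = 3791079.8 / 38.4, so 98726 s.
That's 98726 s → 27.42 hours.

27.42 hours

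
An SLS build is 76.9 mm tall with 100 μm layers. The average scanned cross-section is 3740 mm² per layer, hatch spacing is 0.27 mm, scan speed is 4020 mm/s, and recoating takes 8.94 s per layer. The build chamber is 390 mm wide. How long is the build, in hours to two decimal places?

Layers = ⌈76.9/0.1⌉ = 769.
Per-layer scan distance = 3740 / 0.27 = 13851.9 mm.
Laser time per layer = 13851.9 / 4020 = 3.4457 s.
Time per layer = 3.4457 + 8.94 = 12.3857 s.
Total: 769 × 12.3857 s = 9524.6033 s → 2.65 hours.

2.65 hours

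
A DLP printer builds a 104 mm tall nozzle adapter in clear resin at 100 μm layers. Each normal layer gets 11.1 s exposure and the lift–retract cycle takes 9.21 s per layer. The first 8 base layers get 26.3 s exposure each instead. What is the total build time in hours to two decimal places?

Layer count = ceil(104 / 0.1) = 1040.
Bottom layers = 8 × (26.3 + 9.21) = 284.08 s.
Regular layers: 1032 × (11.1 + 9.21) → 20959.92 s.
Total = 284.08 + 20959.92 = 21244 s = 5.90 hours.

5.90 hours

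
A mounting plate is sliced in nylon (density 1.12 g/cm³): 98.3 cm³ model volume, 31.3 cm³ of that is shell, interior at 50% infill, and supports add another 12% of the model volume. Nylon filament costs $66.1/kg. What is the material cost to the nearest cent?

Infill region = 98.3 − 31.3 = 67 cm³.
Deposited infill = 0.50 × 67, so 33.5 cm³.
Support: 0.12 × 98.3 → 11.796 cm³.
Deposited volume = 31.3 + 33.5 + 11.796 = 76.596 cm³.
Mass: 76.596 × 1.12 → 85.78752 g.
At $66.1/kg: 85.78752/1000 × 66.1 = $5.67.

$5.67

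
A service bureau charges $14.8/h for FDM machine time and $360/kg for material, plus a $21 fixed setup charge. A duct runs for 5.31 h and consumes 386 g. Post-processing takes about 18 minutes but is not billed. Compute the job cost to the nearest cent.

Machine cost = 14.8 × 5.31 = $78.588.
Material charge = 360 × 386/1000, so $138.96.
Adding setup: 78.588 + 138.96 + 21 → 238.548 ≈ $238.55.

$238.55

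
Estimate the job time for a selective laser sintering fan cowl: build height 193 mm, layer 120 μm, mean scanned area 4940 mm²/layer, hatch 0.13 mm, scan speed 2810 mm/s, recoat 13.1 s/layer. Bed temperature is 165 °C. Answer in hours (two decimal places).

11.90 hours

Number of layers: 193 / 0.12 → 1609 (rounded up).
Per-layer scan distance = 4940 / 0.13, so 38000 mm.
Scan time per layer: 38000 / 2810 → 13.5231 s.
Layer cycle = 13.5231 + 13.1 = 26.6231 s.
Build time = 1609 × 26.6231 = 42836.5679 s = 11.90 hours.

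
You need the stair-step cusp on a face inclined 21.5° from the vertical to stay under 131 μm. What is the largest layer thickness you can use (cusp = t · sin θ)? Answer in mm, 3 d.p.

0.357 mm

Layer height = cusp / sin(21.5°) = 0.131 / 0.3665 = 0.357 mm.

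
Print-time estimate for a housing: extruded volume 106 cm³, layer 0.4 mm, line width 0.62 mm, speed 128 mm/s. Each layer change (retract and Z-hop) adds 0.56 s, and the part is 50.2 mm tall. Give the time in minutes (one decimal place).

Bead cross-section = 0.4 × 0.62, so 0.248 mm².
Path length: 106000 mm³ / 0.248 mm² → 427419.4 mm.
Extrusion time = 427419.4 / 128 = 3339.2 s.
Number of layers: 50.2 / 0.4 → 126 (rounded up).
Layer-change overhead = 126 × 0.56 = 70.56 s.
Total = 3339.2 + 70.56 = 3409.76 s = 56.8 minutes.

56.8 minutes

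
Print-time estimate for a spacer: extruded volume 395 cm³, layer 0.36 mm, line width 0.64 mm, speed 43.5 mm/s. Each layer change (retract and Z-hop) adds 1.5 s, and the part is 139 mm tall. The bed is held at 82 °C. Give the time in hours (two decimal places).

Line area: 0.36 × 0.64 → 0.2304 mm².
Total extruded path = 395000/0.2304 = 1714409.7 mm.
Extrusion time: 1714409.7 / 43.5 → 39411.7 s.
Layers = ⌈139/0.36⌉ = 387.
Non-print overhead: 387 × 1.5 → 580.5 s.
Altogether 39411.7 + 580.5 = 39992.2 s, i.e. 11.11 hours.

11.11 hours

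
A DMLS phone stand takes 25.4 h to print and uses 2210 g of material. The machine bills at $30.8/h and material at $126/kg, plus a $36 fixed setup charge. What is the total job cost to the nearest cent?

$1096.78

Time charge = 30.8 × 25.4 = $782.32.
Material charge = 126 × 2210/1000, so $278.46.
Adding setup: 782.32 + 278.46 + 36 → $1096.78.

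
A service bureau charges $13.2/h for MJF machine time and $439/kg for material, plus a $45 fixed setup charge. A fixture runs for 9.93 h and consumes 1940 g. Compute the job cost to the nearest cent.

$1027.74

Time charge = 13.2 × 9.93, so $131.076.
Feedstock cost = 439 × 1940/1000 = $851.66.
Total = 131.076 + 851.66 + 45 = 1027.736 ≈ $1027.74.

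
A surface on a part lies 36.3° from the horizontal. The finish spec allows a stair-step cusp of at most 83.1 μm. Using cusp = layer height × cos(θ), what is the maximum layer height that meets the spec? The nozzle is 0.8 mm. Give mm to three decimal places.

t = h_c / cos θ = 0.0831 / 0.8059 = 0.103 mm.

0.103 mm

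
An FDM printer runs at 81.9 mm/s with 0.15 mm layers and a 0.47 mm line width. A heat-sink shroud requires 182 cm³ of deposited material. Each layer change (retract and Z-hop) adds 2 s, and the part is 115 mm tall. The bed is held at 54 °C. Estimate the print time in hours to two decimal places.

Bead cross-section = 0.15 × 0.47 = 0.0705 mm².
Path length: 182000 mm³ / 0.0705 mm² → 2581560.3 mm.
Print-move time = 2581560.3 / 81.9 = 31520.9 s.
Number of layers: 115 / 0.15 → 767 (rounded up).
Non-print overhead = 767 × 2, so 1534 s.
Total = 31520.9 + 1534 = 33054.9 s = 9.18 hours.

9.18 hours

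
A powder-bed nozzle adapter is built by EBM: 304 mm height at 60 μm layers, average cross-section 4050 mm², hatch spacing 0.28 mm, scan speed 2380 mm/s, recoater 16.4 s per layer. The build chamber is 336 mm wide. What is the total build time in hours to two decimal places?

Layer count = ceil(304 / 0.06) = 5067.
Scan path per layer = 4050 / 0.28, so 14464.3 mm.
Scan time per layer = 14464.3 / 2380 = 6.0774 s.
Layer cycle = 6.0774 + 16.4, so 22.4774 s.
Total: 5067 × 22.4774 s = 113892.9858 s → 31.64 hours.

31.64 hours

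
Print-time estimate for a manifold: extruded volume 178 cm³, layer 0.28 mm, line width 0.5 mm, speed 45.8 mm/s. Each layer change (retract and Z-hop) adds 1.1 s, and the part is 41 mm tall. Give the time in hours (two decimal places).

7.76 hours

Extrusion cross-section = 0.28 × 0.5 = 0.14 mm².
Path length: 178000 mm³ / 0.14 mm² → 1271428.6 mm.
Print-move time: 1271428.6 / 45.8 → 27760.4 s.
Layers = ⌈41/0.28⌉ = 147.
Z-hop total = 147 × 1.1 = 161.7 s.
Altogether 27760.4 + 161.7 = 27922.1 s, i.e. 7.76 hours.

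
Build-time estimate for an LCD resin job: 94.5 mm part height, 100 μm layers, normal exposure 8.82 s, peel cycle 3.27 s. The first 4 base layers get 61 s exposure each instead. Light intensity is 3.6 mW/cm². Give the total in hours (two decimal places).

3.23 hours

Number of layers: 94.5 / 0.1 → 945 (rounded up).
Base layers = 4 × (61 + 3.27), so 257.08 s.
Regular layers: 941 × (8.82 + 3.27) → 11376.69 s.
Sum: 257.08 + 11376.69 = 11633.77 s → 3.23 hours.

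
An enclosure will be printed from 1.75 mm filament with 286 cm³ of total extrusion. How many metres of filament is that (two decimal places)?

Cross-section of 1.75 mm filament: π·(1.75/2)² = 2.4053 mm².
L = 286000 mm³ / 2.4053 mm² = 118904.09 mm, i.e. 118.90 m.

118.90 m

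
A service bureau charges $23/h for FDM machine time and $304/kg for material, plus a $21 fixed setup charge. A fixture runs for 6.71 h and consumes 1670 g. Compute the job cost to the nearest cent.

Machine cost = 23 × 6.71 = $154.33.
Material charge = 304 × 1670/1000, so $507.68.
Adding setup: 154.33 + 507.68 + 21 → $683.01.

$683.01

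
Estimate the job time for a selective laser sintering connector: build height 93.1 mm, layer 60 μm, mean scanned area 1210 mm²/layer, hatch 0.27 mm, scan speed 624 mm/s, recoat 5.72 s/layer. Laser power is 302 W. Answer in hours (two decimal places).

Layers = ⌈93.1/0.06⌉ = 1552.
Scan path per layer = 1210 / 0.27, so 4481.5 mm.
Per-layer scan time = 4481.5 / 624, so 7.1819 s.
Layer cycle: 7.1819 + 5.72 → 12.9019 s.
Total: 1552 × 12.9019 s = 20023.7488 s → 5.56 hours.

5.56 hours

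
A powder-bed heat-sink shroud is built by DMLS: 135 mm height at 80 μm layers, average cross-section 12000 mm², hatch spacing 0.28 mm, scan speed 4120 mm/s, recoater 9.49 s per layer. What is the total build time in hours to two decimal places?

Layer count = ceil(135 / 0.08) = 1688.
Per-layer scan distance = 12000 / 0.28 = 42857.1 mm.
Per-layer scan time = 42857.1 / 4120, so 10.4022 s.
Per-layer time = 10.4022 + 9.49 = 19.8922 s.
Total: 1688 × 19.8922 s = 33578.0336 s → 9.33 hours.

9.33 hours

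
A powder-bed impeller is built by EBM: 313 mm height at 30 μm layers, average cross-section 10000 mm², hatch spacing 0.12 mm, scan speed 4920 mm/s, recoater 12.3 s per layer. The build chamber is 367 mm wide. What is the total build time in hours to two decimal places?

84.74 hours

Layer count = ceil(313 / 0.03) = 10434.
Per-layer scan distance = 10000 / 0.12 = 83333.3 mm.
Per-layer scan time = 83333.3 / 4920 = 16.9377 s.
Layer cycle: 16.9377 + 12.3 → 29.2377 s.
10434 layers × 29.2377 s/layer = 305066.1618 s, i.e. 84.74 hours.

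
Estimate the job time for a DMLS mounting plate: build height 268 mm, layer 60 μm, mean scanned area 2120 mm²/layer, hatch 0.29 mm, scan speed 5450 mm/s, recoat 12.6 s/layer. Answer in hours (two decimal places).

Layer count = ceil(268 / 0.06) = 4467.
Hatch length per layer = 2120 / 0.29 = 7310.3 mm.
Scan time per layer = 7310.3 / 5450, so 1.3413 s.
Time per layer = 1.3413 + 12.6 = 13.9413 s.
Build time = 4467 × 13.9413 = 62275.7871 s = 17.30 hours.

17.30 hours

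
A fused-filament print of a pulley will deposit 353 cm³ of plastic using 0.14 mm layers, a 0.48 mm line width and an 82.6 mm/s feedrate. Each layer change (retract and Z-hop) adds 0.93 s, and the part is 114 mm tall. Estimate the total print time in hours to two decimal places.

Bead cross-section = 0.14 × 0.48 = 0.0672 mm².
Toolpath length = 353 cm³ / 0.0672 mm² = 353000 / 0.0672 = 5252976.2 mm.
Extrusion time: 5252976.2 / 82.6 → 63595.4 s.
Layers = ⌈114/0.14⌉ = 815.
Layer-change overhead = 815 × 0.93 = 757.95 s.
Altogether 63595.4 + 757.95 = 64353.35 s, i.e. 17.88 hours.

17.88 hours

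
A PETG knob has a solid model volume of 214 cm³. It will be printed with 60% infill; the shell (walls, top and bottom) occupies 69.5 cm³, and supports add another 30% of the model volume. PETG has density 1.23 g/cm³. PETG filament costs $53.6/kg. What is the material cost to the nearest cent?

Volume inside the shell: 214 − 69.5 → 144.5 cm³.
Infill deposited = 0.60 × 144.5 = 86.7 cm³.
Support: 0.30 × 214 → 64.2 cm³.
Total extruded: 69.5 + 86.7 + 64.2 → 220.4 cm³.
Mass = 220.4 × 1.23, so 271.092 g.
At $53.6/kg: 271.092/1000 × 53.6 = $14.53.

$14.53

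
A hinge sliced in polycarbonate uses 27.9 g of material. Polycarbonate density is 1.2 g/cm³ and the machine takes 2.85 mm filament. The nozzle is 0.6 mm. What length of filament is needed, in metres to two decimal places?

3.64 m

Volume = 27.9 g / 1.2 g·cm⁻³ = 23.25 cm³ = 23250 mm³.
Cross-section of 2.85 mm filament: π·(2.85/2)² = 6.3794 mm².
L = V/A = 23250/6.3794 = 3644.54 mm → 3.64 m.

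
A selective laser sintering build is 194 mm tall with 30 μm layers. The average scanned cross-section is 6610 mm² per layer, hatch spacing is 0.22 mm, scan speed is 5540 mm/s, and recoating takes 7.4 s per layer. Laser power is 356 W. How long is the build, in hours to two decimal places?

23.04 hours

Layer count = ceil(194 / 0.03) = 6467.
Hatch length per layer: 6610 / 0.22 → 30045.5 mm.
Scan time per layer: 30045.5 / 5540 → 5.4234 s.
Layer cycle = 5.4234 + 7.4 = 12.8234 s.
6467 layers × 12.8234 s/layer = 82928.9278 s, i.e. 23.04 hours.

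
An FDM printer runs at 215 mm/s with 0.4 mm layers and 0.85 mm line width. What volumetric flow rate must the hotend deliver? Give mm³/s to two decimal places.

73.10

A = 0.4 × 0.85, so 0.34 mm².
Q = v·A = 215 × 0.34 = 73.10 mm³/s.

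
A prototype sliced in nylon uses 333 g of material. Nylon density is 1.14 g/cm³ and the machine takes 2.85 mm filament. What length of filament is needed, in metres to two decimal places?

45.79 m

Extruded volume: 333/1.14 = 292.1053 cm³ (292105.3 mm³).
A = π r² = π × 1.425² = 6.3794 mm².
Length = 292105.3 / 6.3794 = 45788.84 mm = 45.79 m.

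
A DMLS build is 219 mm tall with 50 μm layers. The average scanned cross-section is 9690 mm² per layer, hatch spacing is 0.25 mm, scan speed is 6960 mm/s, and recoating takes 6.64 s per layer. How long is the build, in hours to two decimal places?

14.85 hours

Layer count = ceil(219 / 0.05) = 4380.
Hatch length per layer = 9690 / 0.25 = 38760 mm.
Scan time per layer: 38760 / 6960 → 5.569 s.
Per-layer time = 5.569 + 6.64, so 12.209 s.
4380 layers × 12.209 s/layer = 53475.42 s, i.e. 14.85 hours.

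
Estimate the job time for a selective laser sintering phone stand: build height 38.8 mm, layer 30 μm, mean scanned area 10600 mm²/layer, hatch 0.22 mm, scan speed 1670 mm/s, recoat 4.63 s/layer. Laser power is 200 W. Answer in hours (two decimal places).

Layers = ⌈38.8/0.03⌉ = 1294.
Hatch length per layer = 10600 / 0.22, so 48181.8 mm.
Laser time per layer = 48181.8 / 1670, so 28.8514 s.
Time per layer = 28.8514 + 4.63, so 33.4814 s.
Build time = 1294 × 33.4814 = 43324.9316 s = 12.03 hours.

12.03 hours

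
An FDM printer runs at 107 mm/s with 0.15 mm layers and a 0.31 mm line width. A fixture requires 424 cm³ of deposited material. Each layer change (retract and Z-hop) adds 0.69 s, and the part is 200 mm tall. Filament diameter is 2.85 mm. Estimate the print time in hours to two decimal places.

23.93 hours

Extrusion cross-section = 0.15 × 0.31, so 0.0465 mm².
Toolpath length = 424 cm³ / 0.0465 mm² = 424000 / 0.0465 = 9118279.6 mm.
Time extruding = 9118279.6 / 107, so 85217.6 s.
Number of layers: 200 / 0.15 → 1334 (rounded up).
Z-hop total: 1334 × 0.69 → 920.46 s.
Total = 85217.6 + 920.46 = 86138.06 s = 23.93 hours.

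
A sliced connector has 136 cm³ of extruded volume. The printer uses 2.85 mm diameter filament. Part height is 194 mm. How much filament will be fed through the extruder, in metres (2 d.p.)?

A = π r² = π × 1.425² = 6.3794 mm².
Length = 136 cm³ / 6.3794 mm² = 136000 / 6.3794 = 21318.62 mm = 21.32 m.

21.32 m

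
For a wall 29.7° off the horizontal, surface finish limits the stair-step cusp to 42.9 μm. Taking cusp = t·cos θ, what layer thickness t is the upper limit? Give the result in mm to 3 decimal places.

cos(29.7°) = 0.8686; t_max = 0.0429/0.8686 = 0.049 mm.

0.049 mm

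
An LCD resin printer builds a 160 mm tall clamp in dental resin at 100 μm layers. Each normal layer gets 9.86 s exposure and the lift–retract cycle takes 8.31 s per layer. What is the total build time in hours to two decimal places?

8.08 hours

Layers = ⌈160/0.1⌉ = 1600.
Cycle time: 9.86 + 8.31 → 18.17 s.
Build time: 1600 × 18.17 s = 29072 s, i.e. 8.08 hours.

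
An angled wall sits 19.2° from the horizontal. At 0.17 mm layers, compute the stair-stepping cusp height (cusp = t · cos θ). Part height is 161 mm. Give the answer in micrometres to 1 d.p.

160.5 μm

cos(19.2°) = 0.9444, so cusp = 0.17 × 0.9444 = 0.160548 mm → 160.5 μm.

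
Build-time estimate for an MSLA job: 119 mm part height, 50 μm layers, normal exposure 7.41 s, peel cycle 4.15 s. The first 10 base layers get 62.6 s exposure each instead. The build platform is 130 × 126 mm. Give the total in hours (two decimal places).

Layer count = ceil(119 / 0.05) = 2380.
Base layers: 10 × (62.6 + 4.15) → 667.5 s.
Normal layers: 2370 × (7.41 + 4.15) → 27397.2 s.
Total = 667.5 + 27397.2 = 28064.7 s = 7.80 hours.

7.80 hours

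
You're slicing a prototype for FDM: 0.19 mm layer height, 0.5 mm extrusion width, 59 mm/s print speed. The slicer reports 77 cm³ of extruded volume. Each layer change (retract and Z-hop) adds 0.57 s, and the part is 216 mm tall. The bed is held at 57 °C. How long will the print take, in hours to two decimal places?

Bead cross-section: 0.19 × 0.5 → 0.095 mm².
Total extruded path = 77000/0.095 = 810526.3 mm.
Extrusion time: 810526.3 / 59 → 13737.7 s.
Layer count = ceil(216 / 0.19) = 1137.
Layer-change overhead = 1137 × 0.57, so 648.09 s.
Total = 13737.7 + 648.09 = 14385.79 s = 4.00 hours.

4.00 hours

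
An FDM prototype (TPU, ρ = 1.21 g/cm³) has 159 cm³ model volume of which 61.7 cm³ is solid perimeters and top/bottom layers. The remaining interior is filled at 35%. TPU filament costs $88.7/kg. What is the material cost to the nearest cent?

$10.28

Interior volume = 159 − 61.7 = 97.3 cm³.
Infill deposited = 0.35 × 97.3, so 34.055 cm³.
Total extruded = 61.7 + 34.055 = 95.755 cm³.
Mass: 95.755 × 1.21 → 115.86355 g.
At $88.7/kg: 115.86355/1000 × 88.7 = $10.28.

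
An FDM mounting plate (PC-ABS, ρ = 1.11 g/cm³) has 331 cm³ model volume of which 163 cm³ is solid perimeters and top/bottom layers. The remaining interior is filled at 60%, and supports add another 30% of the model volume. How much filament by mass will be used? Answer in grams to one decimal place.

403.0 g

Infill region: 331 − 163 → 168 cm³.
Infill deposited = 0.60 × 168 = 100.8 cm³.
Support = 0.30 × 331 = 99.3 cm³.
Total printed volume = 163 + 100.8 + 99.3, so 363.1 cm³.
Mass = 363.1 × 1.11 = 403.041 g.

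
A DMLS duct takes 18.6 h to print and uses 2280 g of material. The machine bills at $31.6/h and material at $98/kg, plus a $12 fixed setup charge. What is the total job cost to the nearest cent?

$823.20

Time charge = 31.6 × 18.6, so $587.76.
Feedstock cost = 98 × 2280/1000 = $223.44.
Total = 587.76 + 223.44 + 12 = $823.20.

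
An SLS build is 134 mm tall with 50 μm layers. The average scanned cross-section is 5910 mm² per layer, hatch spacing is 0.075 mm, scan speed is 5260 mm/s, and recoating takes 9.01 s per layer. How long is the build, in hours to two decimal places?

17.86 hours

Layers = ⌈134/0.05⌉ = 2680.
Scan path per layer: 5910 / 0.075 → 78800 mm.
Scan time per layer: 78800 / 5260 → 14.981 s.
Per-layer time: 14.981 + 9.01 → 23.991 s.
Total: 2680 × 23.991 s = 64295.88 s → 17.86 hours.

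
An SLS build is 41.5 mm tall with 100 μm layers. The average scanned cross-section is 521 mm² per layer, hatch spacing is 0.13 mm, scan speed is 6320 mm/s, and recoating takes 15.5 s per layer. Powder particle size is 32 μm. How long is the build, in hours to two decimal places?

Number of layers: 41.5 / 0.1 → 415 (rounded up).
Per-layer scan distance: 521 / 0.13 → 4007.7 mm.
Laser time per layer: 4007.7 / 6320 → 0.6341 s.
Per-layer time = 0.6341 + 15.5 = 16.1341 s.
Total: 415 × 16.1341 s = 6695.6515 s → 1.86 hours.

1.86 hours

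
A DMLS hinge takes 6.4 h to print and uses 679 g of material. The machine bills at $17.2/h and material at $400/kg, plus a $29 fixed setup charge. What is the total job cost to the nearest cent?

Time charge = 17.2 × 6.4, so $110.08.
Feedstock cost = 400 × 679/1000 = $271.60.
Total = 110.08 + 271.60 + 29 = $410.68.

$410.68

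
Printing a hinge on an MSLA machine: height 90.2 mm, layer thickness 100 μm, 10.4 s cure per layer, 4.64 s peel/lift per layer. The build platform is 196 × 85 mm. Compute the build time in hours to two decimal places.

3.77 hours

Layer count = ceil(90.2 / 0.1) = 902.
Each layer takes: 10.4 + 4.64 → 15.04 s.
Build time: 902 × 15.04 s = 13566.08 s, i.e. 3.77 hours.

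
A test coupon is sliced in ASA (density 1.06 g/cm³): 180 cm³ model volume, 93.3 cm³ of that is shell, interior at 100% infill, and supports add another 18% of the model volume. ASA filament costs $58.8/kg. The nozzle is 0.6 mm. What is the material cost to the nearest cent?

Interior volume = 180 − 93.3, so 86.7 cm³.
Deposited infill = 1.00 × 86.7, so 86.7 cm³.
Support: 0.18 × 180 → 32.4 cm³.
Total printed volume = 93.3 + 86.7 + 32.4 = 212.4 cm³.
Mass = 212.4 × 1.06 = 225.144 g.
Cost = 225.144 g / 1000 × $58.8/kg = $13.24.

$13.24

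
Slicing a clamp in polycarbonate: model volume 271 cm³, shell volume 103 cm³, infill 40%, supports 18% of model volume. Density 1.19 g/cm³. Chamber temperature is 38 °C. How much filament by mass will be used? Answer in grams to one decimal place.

Infill region = 271 − 103 = 168 cm³.
Deposited infill = 0.40 × 168, so 67.2 cm³.
Support = 0.18 × 271 = 48.78 cm³.
Total extruded: 103 + 67.2 + 48.78 → 218.98 cm³.
Mass = 218.98 × 1.19, so 260.5862 g.

260.6 g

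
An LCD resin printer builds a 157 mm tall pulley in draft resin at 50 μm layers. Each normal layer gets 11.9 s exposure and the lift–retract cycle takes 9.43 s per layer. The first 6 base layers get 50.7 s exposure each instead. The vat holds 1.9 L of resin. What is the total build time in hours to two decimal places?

18.67 hours

Layers = ⌈157/0.05⌉ = 3140.
Burn-in layers: 6 × (50.7 + 9.43) → 360.78 s.
Normal layers: 3134 × (11.9 + 9.43) → 66848.22 s.
Total = 360.78 + 66848.22 = 67209 s = 18.67 hours.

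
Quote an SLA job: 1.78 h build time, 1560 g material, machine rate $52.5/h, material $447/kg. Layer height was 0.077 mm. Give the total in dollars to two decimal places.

$790.77

Time charge = 52.5 × 1.78, so $93.45.
Material charge = 447 × 1560/1000 = $697.32.
Job cost: 93.45 + 697.32 = $790.77.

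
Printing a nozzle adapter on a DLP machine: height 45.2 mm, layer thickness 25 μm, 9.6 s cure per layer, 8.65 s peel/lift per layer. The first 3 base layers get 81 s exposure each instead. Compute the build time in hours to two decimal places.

9.23 hours

Number of layers: 45.2 / 0.025 → 1808 (rounded up).
Bottom layers: 3 × (81 + 8.65) → 268.95 s.
Regular layers: 1805 × (9.6 + 8.65) → 32941.25 s.
Total = 268.95 + 32941.25 = 33210.2 s = 9.23 hours.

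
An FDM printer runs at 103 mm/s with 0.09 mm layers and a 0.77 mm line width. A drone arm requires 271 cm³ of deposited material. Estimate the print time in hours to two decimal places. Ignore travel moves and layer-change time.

Line area = 0.09 × 0.77, so 0.0693 mm².
Path length: 271000 mm³ / 0.0693 mm² → 3910533.9 mm.
Print-move time = 3910533.9 / 103 = 37966.3 s.
37966.3 s = 10.55 hours.

10.55 hours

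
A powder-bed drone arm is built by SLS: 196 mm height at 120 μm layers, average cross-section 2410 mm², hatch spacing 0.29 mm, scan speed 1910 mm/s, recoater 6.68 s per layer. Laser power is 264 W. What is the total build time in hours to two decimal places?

Number of layers: 196 / 0.12 → 1634 (rounded up).
Per-layer scan distance = 2410 / 0.29 = 8310.3 mm.
Scan time per layer = 8310.3 / 1910 = 4.3509 s.
Time per layer = 4.3509 + 6.68, so 11.0309 s.
Total: 1634 × 11.0309 s = 18024.4906 s → 5.01 hours.

5.01 hours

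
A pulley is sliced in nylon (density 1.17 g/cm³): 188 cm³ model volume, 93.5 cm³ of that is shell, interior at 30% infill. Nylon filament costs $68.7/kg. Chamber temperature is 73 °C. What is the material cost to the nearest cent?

Infill region = 188 − 93.5, so 94.5 cm³.
Deposited infill = 0.30 × 94.5 = 28.35 cm³.
Total printed volume: 93.5 + 28.35 → 121.85 cm³.
Mass: 121.85 × 1.17 → 142.5645 g.
Cost = 142.5645 g / 1000 × $68.7/kg = $9.79.

$9.79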